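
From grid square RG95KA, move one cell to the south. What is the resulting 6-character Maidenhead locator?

RG94kx

Latitude subsquare a = 0; −1 → -1, wraps to 23 = x, carry into square.
Latitude square 5; −1 → 4.
The longitude characters are unchanged.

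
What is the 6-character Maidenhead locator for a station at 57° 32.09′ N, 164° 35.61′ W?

Shift to the Maidenhead origin (180°W, 90°S): lon 15.4065, lat 147.5348.
Field: lon ⌊15.4065/20⌋ = 0 → A; lat ⌊147.5348/10⌋ = 14 → O.
Square: lon ⌊15.4065/2⌋ = 7; lat ⌊7.5348/1⌋ = 7.
Subsquare: lon ⌊1.4065/0.0833333⌋ = 16 → q; lat ⌊0.5348/0.0416667⌋ = 12 → m.

AO77qm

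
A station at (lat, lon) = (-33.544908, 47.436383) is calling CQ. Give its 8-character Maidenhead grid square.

LF36rk29

Shift to the Maidenhead origin (180°W, 90°S): lon 227.43638, lat 56.45509.
Field: 227.43638/20 → 11 → L, 56.45509/10 → 5 → F; chars LF.
Square: 7.43638/2 → 3, 6.45509/1 → 6; chars 36.
Subsquare: 1.43638/0.0833333 → 17 → r, 0.45509/0.0416667 → 10 → k; chars rk.
Extended square: 0.01972/0.00833333 → 2, 0.03843/0.00416667 → 9; chars 29.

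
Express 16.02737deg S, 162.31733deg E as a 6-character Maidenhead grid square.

RH13dx

Offset from 180°W / 90°S: lon 342.3173°, lat 73.9726°.
Field: 342.3173/20 → 17 → R, 73.9726/10 → 7 → H; chars RH.
Square: 2.3173/2 → 1, 3.9726/1 → 3; chars 13.
Subsquare: 0.3173/0.0833333 → 3 → d, 0.9726/0.0416667 → 23 → x; chars dx.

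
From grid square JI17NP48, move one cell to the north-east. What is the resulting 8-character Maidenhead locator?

Longitude extended square 4; +1 → 5.
Latitude extended square 8; +1 → 9.

JI17np59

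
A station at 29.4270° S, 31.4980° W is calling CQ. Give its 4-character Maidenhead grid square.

HG40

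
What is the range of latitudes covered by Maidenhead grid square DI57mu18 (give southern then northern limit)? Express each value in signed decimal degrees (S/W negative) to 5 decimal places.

Field D=3, I=8: +3·20° lon, +8·10° lat → SW at lon -120°, lat -10°.
Square 5, 7: +5·2° lon, +7·1° lat → SW at lon -110°, lat -3°.
Subsquare m=12, u=20: +12·0.0833333° lon, +20·0.0416667° lat → SW at lon -109°, lat -2.16667°.
Extended square 1, 8: +1·0.00833333° lon, +8·0.00416667° lat → SW at lon -108.992°, lat -2.13333°.
Cell spans 0.00833333° lon × 0.00416667° lat.
south -2.13333, north -2.12917.

-2.13333, -2.12917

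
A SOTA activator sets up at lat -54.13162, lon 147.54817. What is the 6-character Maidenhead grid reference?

Shift to the Maidenhead origin (180°W, 90°S): lon 327.5482, lat 35.8684.
Field: lon ⌊327.5482/20⌋ = 16 → Q; lat ⌊35.8684/10⌋ = 3 → D.
Square: lon ⌊7.5482/2⌋ = 3; lat ⌊5.8684/1⌋ = 5.
Subsquare: lon ⌊1.5482/0.0833333⌋ = 18 → s; lat ⌊0.8684/0.0416667⌋ = 20 → u.

QD35su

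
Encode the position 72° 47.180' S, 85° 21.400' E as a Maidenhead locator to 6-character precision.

Add 180° to longitude and 90° to latitude: 265.3567, 17.2137.
Field (20°×10°, letters A–R): lon ⌊265.3567/20⌋ = 13 → N; lat ⌊17.2137/10⌋ = 1 → B.
Square (2°×1°, digits 0–9): lon ⌊5.3567/2⌋ = 2; lat ⌊7.2137/1⌋ = 7.
Subsquare (5′×2.5′, letters a–x): lon ⌊1.3567/0.0833333⌋ = 16 → q; lat ⌊0.2137/0.0416667⌋ = 5 → f.

NB27qf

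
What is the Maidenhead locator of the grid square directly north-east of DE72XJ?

DE82ak

Longitude subsquare x = 23; +1 → 24, wraps to 0 = a, carry into square.
Longitude square 7; +1 → 8.
Latitude subsquare j = 9; +1 → 10 = k.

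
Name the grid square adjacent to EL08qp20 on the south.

EL08qo29

Latitude extended square 0; −1 → -1, wraps to 9, carry into subsquare.
Latitude subsquare p = 15; −1 → 14 = o.
The longitude characters are unchanged.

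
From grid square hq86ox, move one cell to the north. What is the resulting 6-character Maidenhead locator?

HQ87oa

Latitude subsquare x = 23; +1 → 24, wraps to 0 = a, carry into square.
Latitude square 6; +1 → 7.
The longitude characters are unchanged.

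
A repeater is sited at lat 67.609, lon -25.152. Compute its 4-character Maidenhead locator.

Offset from 180°W / 90°S: lon 154.85°, lat 157.61°.
Field: lon ⌊154.85/20⌋ = 7 → H; lat ⌊157.61/10⌋ = 15 → P.
Square: lon ⌊14.85/2⌋ = 7; lat ⌊7.61/1⌋ = 7.

HP77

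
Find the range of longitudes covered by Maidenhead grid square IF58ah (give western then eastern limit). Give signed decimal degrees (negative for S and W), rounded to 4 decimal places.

-10.0000, -9.9167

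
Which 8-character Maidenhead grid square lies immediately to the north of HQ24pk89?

HQ24pl80

Latitude extended square 9; +1 → 10, wraps to 0, carry into subsquare.
Latitude subsquare k = 10; +1 → 11 = l.
The longitude characters are unchanged.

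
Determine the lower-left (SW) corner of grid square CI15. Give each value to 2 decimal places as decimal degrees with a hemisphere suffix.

Field C=2, I=8: +2·20° lon, +8·10° lat → SW at lon -140°, lat -10°.
Square 1, 5: +1·2° lon, +5·1° lat → SW at lon -138°, lat -5°.
latitude 5.00° S, longitude 138.00° W.

5.00° S, 138.00° W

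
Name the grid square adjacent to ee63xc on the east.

Longitude subsquare x = 23; +1 → 24, wraps to 0 = a, carry into square.
Longitude square 6; +1 → 7.
The latitude characters are unchanged.

EE73ac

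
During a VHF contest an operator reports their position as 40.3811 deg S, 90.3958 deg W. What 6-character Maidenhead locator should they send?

EE49to

Shift to the Maidenhead origin (180°W, 90°S): lon 89.6042, lat 49.6189.
Field: lon ⌊89.6042/20⌋ = 4 → E; lat ⌊49.6189/10⌋ = 4 → E.
Square: lon ⌊9.6042/2⌋ = 4; lat ⌊9.6189/1⌋ = 9.
Subsquare: lon ⌊1.6042/0.0833333⌋ = 19 → t; lat ⌊0.6189/0.0416667⌋ = 14 → o.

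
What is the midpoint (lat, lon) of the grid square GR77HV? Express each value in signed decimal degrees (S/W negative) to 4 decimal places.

Field G=6, R=17: +6·20° lon, +17·10° lat → SW at lon -60°, lat 80°.
Square 7, 7: +7·2° lon, +7·1° lat → SW at lon -46°, lat 87°.
Subsquare h=7, v=21: +7·0.0833333° lon, +21·0.0416667° lat → SW at lon -45.4167°, lat 87.875°.
Cell spans 0.0833333° lon × 0.0416667° lat. Centre is SW corner plus half of each.
latitude 87.8958, longitude -45.3750.

87.8958, -45.3750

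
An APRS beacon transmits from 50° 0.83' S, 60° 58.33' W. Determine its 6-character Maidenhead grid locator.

Shift to the Maidenhead origin (180°W, 90°S): lon 119.0278, lat 39.9862.
Field (20°×10°, letters A–R): lon ⌊119.0278/20⌋ = 5 → F; lat ⌊39.9862/10⌋ = 3 → D.
Square (2°×1°, digits 0–9): lon ⌊19.0278/2⌋ = 9; lat ⌊9.9862/1⌋ = 9.
Subsquare (5′×2.5′, letters a–x): lon ⌊1.0278/0.0833333⌋ = 12 → m; lat ⌊0.9862/0.0416667⌋ = 23 → x.

FD99mx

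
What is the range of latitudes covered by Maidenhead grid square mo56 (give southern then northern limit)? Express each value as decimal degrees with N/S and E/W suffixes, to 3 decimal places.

56.000° N, 57.000° N

Field M=12, O=14: +12·20° lon, +14·10° lat → SW at lon 60°, lat 50°.
Square 5, 6: +5·2° lon, +6·1° lat → SW at lon 70°, lat 56°.
Cell spans 2° lon × 1° lat.
south 56.000° N, north 57.000° N.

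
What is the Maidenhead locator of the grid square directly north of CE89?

CF80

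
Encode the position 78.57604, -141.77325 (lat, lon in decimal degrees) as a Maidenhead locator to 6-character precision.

Offset from 180°W / 90°S: lon 38.2268°, lat 168.5760°.
Field (20°×10°, letters A–R): lon ⌊38.2268/20⌋ = 1 → B; lat ⌊168.5760/10⌋ = 16 → Q.
Square (2°×1°, digits 0–9): lon ⌊18.2268/2⌋ = 9; lat ⌊8.5760/1⌋ = 8.
Subsquare (5′×2.5′, letters a–x): lon ⌊0.2268/0.0833333⌋ = 2 → c; lat ⌊0.5760/0.0416667⌋ = 13 → n.

BQ98cn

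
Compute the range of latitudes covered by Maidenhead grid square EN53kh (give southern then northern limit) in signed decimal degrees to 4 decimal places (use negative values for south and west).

43.2917, 43.3333

Field E=4, N=13: +4·20° lon, +13·10° lat → SW at lon -100°, lat 40°.
Square 5, 3: +5·2° lon, +3·1° lat → SW at lon -90°, lat 43°.
Subsquare k=10, h=7: +10·0.0833333° lon, +7·0.0416667° lat → SW at lon -89.1667°, lat 43.2917°.
Cell spans 0.0833333° lon × 0.0416667° lat.
south 43.2917, north 43.3333.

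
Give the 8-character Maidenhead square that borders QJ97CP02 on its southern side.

Latitude extended square 2; −1 → 1.
The longitude characters are unchanged.

QJ97cp01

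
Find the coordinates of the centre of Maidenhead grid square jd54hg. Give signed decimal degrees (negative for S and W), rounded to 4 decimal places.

Field J=9, D=3: +9·20° lon, +3·10° lat → SW at lon 0°, lat -60°.
Square 5, 4: +5·2° lon, +4·1° lat → SW at lon 10°, lat -56°.
Subsquare h=7, g=6: +7·0.0833333° lon, +6·0.0416667° lat → SW at lon 10.5833°, lat -55.75°.
Cell spans 0.0833333° lon × 0.0416667° lat. Centre is SW corner plus half of each.
latitude -55.7292, longitude 10.6250.

-55.7292, 10.6250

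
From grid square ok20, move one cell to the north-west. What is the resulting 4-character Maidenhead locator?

OK11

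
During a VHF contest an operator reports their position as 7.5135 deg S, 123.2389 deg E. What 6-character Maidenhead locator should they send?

Add 180° to longitude and 90° to latitude: 303.2389, 82.4865.
Field (20°×10°, letters A–R): 303.2389/20 → 15 → P, 82.4865/10 → 8 → I; chars PI.
Square (2°×1°, digits 0–9): 3.2389/2 → 1, 2.4865/1 → 2; chars 12.
Subsquare (5′×2.5′, letters a–x): 1.2389/0.0833333 → 14 → o, 0.4865/0.0416667 → 11 → l; chars ol.

PI12ol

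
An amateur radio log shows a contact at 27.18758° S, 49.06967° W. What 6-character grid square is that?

GG52lt

Shift to the Maidenhead origin (180°W, 90°S): lon 130.9303, lat 62.8124.
Field (20°×10°, letters A–R): 130.9303/20 → 6 → G, 62.8124/10 → 6 → G; chars GG.
Square (2°×1°, digits 0–9): 10.9303/2 → 5, 2.8124/1 → 2; chars 52.
Subsquare (5′×2.5′, letters a–x): 0.9303/0.0833333 → 11 → l, 0.8124/0.0416667 → 19 → t; chars lt.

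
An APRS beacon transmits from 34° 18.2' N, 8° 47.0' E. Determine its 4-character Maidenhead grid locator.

JM44

Add 180° to longitude and 90° to latitude: 188.78, 124.30.
Field: lon ⌊188.78/20⌋ = 9 → J; lat ⌊124.30/10⌋ = 12 → M.
Square: lon ⌊8.78/2⌋ = 4; lat ⌊4.30/1⌋ = 4.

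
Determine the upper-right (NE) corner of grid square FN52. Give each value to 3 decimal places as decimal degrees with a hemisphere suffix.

43.000° N, 68.000° W

Field F=5, N=13: +5·20° lon, +13·10° lat → SW at lon -80°, lat 40°.
Square 5, 2: +5·2° lon, +2·1° lat → SW at lon -70°, lat 42°.
Cell spans 2° lon × 1° lat. NE corner is SW corner plus one full cell.
latitude 43.000° N, longitude 68.000° W.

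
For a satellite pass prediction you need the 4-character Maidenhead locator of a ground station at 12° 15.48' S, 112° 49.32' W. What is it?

Shift to the Maidenhead origin (180°W, 90°S): lon 67.18, lat 77.74.
Field: 67.18/20 → 3 → D, 77.74/10 → 7 → H; chars DH.
Square: 7.18/2 → 3, 7.74/1 → 7; chars 37.

DH37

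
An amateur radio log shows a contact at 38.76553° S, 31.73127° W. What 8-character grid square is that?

HF41df26

Shift to the Maidenhead origin (180°W, 90°S): lon 148.26873, lat 51.23447.
Field (20°×10°, letters A–R): 148.26873/20 → 7 → H, 51.23447/10 → 5 → F; chars HF.
Square (2°×1°, digits 0–9): 8.26873/2 → 4, 1.23447/1 → 1; chars 41.
Subsquare (5′×2.5′, letters a–x): 0.26873/0.0833333 → 3 → d, 0.23447/0.0416667 → 5 → f; chars df.
Extended square (30″×15″, digits 0–9): 0.01873/0.00833333 → 2, 0.02614/0.00416667 → 6; chars 26.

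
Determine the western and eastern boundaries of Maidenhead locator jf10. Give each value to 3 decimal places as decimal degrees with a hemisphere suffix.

2.000° E, 4.000° E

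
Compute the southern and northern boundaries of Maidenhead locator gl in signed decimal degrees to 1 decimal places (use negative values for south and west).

20.0, 30.0

Field G=6, L=11: +6·20° lon, +11·10° lat → SW at lon -60°, lat 20°.
Cell spans 20° lon × 10° lat.
south 20.0, north 30.0.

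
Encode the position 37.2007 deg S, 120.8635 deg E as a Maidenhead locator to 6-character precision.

Add 180° to longitude and 90° to latitude: 300.8635, 52.7993.
Field (20°×10°, letters A–R): 300.8635/20 → 15 → P, 52.7993/10 → 5 → F; chars PF.
Square (2°×1°, digits 0–9): 0.8635/2 → 0, 2.7993/1 → 2; chars 02.
Subsquare (5′×2.5′, letters a–x): 0.8635/0.0833333 → 10 → k, 0.7993/0.0416667 → 19 → t; chars kt.

PF02kt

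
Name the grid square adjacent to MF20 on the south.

Latitude square 0; −1 → -1, wraps to 9, carry into field.
Latitude field F = 5; −1 → 4 = E.
The longitude characters are unchanged.

ME29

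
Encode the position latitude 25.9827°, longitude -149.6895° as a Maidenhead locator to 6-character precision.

Add 180° to longitude and 90° to latitude: 30.3105, 115.9827.
Field: 30.3105/20 → 1 → B, 115.9827/10 → 11 → L; chars BL.
Square: 10.3105/2 → 5, 5.9827/1 → 5; chars 55.
Subsquare: 0.3105/0.0833333 → 3 → d, 0.9827/0.0416667 → 23 → x; chars dx.

BL55dx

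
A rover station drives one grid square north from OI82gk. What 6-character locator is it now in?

OI82gl

Latitude subsquare k = 10; +1 → 11 = l.
The longitude characters are unchanged.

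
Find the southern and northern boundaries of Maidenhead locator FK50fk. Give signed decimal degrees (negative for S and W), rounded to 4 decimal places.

10.4167, 10.4583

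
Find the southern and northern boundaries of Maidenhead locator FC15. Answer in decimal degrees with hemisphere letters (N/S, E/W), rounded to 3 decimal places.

65.000° S, 64.000° S

Field F=5, C=2: +5·20° lon, +2·10° lat → SW at lon -80°, lat -70°.
Square 1, 5: +1·2° lon, +5·1° lat → SW at lon -78°, lat -65°.
Cell spans 2° lon × 1° lat.
south 65.000° S, north 64.000° S.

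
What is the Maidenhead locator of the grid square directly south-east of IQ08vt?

IQ08ws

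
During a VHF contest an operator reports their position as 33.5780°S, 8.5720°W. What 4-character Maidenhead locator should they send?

Add 180° to longitude and 90° to latitude: 171.43, 56.42.
Field: lon ⌊171.43/20⌋ = 8 → I; lat ⌊56.42/10⌋ = 5 → F.
Square: lon ⌊11.43/2⌋ = 5; lat ⌊6.42/1⌋ = 6.

IF56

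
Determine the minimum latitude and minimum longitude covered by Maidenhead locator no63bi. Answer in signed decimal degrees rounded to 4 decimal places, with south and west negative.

53.3333, 92.0833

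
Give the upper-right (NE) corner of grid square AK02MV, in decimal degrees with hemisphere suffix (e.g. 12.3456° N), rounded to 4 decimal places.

Field A=0, K=10: +0·20° lon, +10·10° lat → SW at lon -180°, lat 10°.
Square 0, 2: +0·2° lon, +2·1° lat → SW at lon -180°, lat 12°.
Subsquare m=12, v=21: +12·0.0833333° lon, +21·0.0416667° lat → SW at lon -179°, lat 12.875°.
Cell spans 0.0833333° lon × 0.0416667° lat. NE corner is SW corner plus one full cell.
latitude 12.9167° N, longitude 178.9167° W.

12.9167° N, 178.9167° W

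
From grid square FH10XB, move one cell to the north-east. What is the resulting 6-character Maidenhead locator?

FH20ac

Longitude subsquare x = 23; +1 → 24, wraps to 0 = a, carry into square.
Longitude square 1; +1 → 2.
Latitude subsquare b = 1; +1 → 2 = c.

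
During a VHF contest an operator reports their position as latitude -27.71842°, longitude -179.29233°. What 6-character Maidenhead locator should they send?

AG02ig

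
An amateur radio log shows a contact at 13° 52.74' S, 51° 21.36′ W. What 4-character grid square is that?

GH46

Offset from 180°W / 90°S: lon 128.64°, lat 76.12°.
Field (20°×10°, letters A–R): lon ⌊128.64/20⌋ = 6 → G; lat ⌊76.12/10⌋ = 7 → H.
Square (2°×1°, digits 0–9): lon ⌊8.64/2⌋ = 4; lat ⌊6.12/1⌋ = 6.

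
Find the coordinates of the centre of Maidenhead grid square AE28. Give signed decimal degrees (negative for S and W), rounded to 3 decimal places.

-41.500, -175.000

Field A=0, E=4: +0·20° lon, +4·10° lat → SW at lon -180°, lat -50°.
Square 2, 8: +2·2° lon, +8·1° lat → SW at lon -176°, lat -42°.
Cell spans 2° lon × 1° lat. Centre is SW corner plus half of each.
latitude -41.500, longitude -175.000.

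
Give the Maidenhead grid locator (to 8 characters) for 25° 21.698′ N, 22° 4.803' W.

Offset from 180°W / 90°S: lon 157.91995°, lat 115.36163°.
Field: lon ⌊157.91995/20⌋ = 7 → H; lat ⌊115.36163/10⌋ = 11 → L.
Square: lon ⌊17.91995/2⌋ = 8; lat ⌊5.36163/1⌋ = 5.
Subsquare: lon ⌊1.91995/0.0833333⌋ = 23 → x; lat ⌊0.36163/0.0416667⌋ = 8 → i.
Extended square: lon ⌊0.00328/0.00833333⌋ = 0; lat ⌊0.02830/0.00416667⌋ = 6.

HL85xi06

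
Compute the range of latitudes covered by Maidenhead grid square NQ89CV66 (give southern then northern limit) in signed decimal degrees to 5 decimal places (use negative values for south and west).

79.90000, 79.90417

Field N=13, Q=16: +13·20° lon, +16·10° lat → SW at lon 80°, lat 70°.
Square 8, 9: +8·2° lon, +9·1° lat → SW at lon 96°, lat 79°.
Subsquare c=2, v=21: +2·0.0833333° lon, +21·0.0416667° lat → SW at lon 96.1667°, lat 79.875°.
Extended square 6, 6: +6·0.00833333° lon, +6·0.00416667° lat → SW at lon 96.2167°, lat 79.9°.
Cell spans 0.00833333° lon × 0.00416667° lat.
south 79.90000, north 79.90417.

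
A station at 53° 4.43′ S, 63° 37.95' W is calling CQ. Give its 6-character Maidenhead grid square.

FD86ew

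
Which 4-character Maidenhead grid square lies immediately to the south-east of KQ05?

KQ14

Longitude square 0; +1 → 1.
Latitude square 5; −1 → 4.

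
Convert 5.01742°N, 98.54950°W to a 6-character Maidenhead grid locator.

Add 180° to longitude and 90° to latitude: 81.4505, 95.0174.
Field: lon ⌊81.4505/20⌋ = 4 → E; lat ⌊95.0174/10⌋ = 9 → J.
Square: lon ⌊1.4505/2⌋ = 0; lat ⌊5.0174/1⌋ = 5.
Subsquare: lon ⌊1.4505/0.0833333⌋ = 17 → r; lat ⌊0.0174/0.0416667⌋ = 0 → a.

EJ05ra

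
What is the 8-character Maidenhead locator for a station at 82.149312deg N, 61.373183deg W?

Shift to the Maidenhead origin (180°W, 90°S): lon 118.62682, lat 172.14931.
Field: 118.62682/20 → 5 → F, 172.14931/10 → 17 → R; chars FR.
Square: 18.62682/2 → 9, 2.14931/1 → 2; chars 92.
Subsquare: 0.62682/0.0833333 → 7 → h, 0.14931/0.0416667 → 3 → d; chars hd.
Extended square: 0.04348/0.00833333 → 5, 0.02431/0.00416667 → 5; chars 55.

FR92hd55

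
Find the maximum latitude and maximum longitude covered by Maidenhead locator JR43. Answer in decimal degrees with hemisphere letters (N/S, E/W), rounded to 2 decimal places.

Field J=9, R=17: +9·20° lon, +17·10° lat → SW at lon 0°, lat 80°.
Square 4, 3: +4·2° lon, +3·1° lat → SW at lon 8°, lat 83°.
Cell spans 2° lon × 1° lat. NE corner is SW corner plus one full cell.
latitude 84.00° N, longitude 10.00° E.

84.00° N, 10.00° E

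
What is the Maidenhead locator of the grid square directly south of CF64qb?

Latitude subsquare b = 1; −1 → 0 = a.
The longitude characters are unchanged.

CF64qa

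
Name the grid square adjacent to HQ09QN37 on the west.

HQ09qn27

Longitude extended square 3; −1 → 2.
The latitude characters are unchanged.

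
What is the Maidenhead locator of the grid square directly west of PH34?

Longitude square 3; −1 → 2.
The latitude characters are unchanged.

PH24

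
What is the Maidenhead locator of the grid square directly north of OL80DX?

OL81da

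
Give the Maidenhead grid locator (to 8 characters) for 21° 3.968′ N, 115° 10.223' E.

OL71ob05

Add 180° to longitude and 90° to latitude: 295.17038, 111.06613.
Field: lon ⌊295.17038/20⌋ = 14 → O; lat ⌊111.06613/10⌋ = 11 → L.
Square: lon ⌊15.17038/2⌋ = 7; lat ⌊1.06613/1⌋ = 1.
Subsquare: lon ⌊1.17038/0.0833333⌋ = 14 → o; lat ⌊0.06613/0.0416667⌋ = 1 → b.
Extended square: lon ⌊0.00372/0.00833333⌋ = 0; lat ⌊0.02447/0.00416667⌋ = 5.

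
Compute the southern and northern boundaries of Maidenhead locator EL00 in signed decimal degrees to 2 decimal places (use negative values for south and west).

20.00, 21.00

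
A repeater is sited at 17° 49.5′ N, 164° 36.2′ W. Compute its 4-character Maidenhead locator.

Shift to the Maidenhead origin (180°W, 90°S): lon 15.40, lat 107.83.
Field: lon ⌊15.40/20⌋ = 0 → A; lat ⌊107.83/10⌋ = 10 → K.
Square: lon ⌊15.40/2⌋ = 7; lat ⌊7.83/1⌋ = 7.

AK77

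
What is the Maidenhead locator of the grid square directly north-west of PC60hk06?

PC60gk97

Longitude extended square 0; −1 → -1, wraps to 9, carry into subsquare.
Longitude subsquare h = 7; −1 → 6 = g.
Latitude extended square 6; +1 → 7.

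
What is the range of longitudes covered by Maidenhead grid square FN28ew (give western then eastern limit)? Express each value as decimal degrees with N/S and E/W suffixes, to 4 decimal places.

Field F=5, N=13: +5·20° lon, +13·10° lat → SW at lon -80°, lat 40°.
Square 2, 8: +2·2° lon, +8·1° lat → SW at lon -76°, lat 48°.
Subsquare e=4, w=22: +4·0.0833333° lon, +22·0.0416667° lat → SW at lon -75.6667°, lat 48.9167°.
Cell spans 0.0833333° lon × 0.0416667° lat.
west 75.6667° W, east 75.5833° W.

75.6667° W, 75.5833° W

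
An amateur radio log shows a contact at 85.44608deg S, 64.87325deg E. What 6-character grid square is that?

Shift to the Maidenhead origin (180°W, 90°S): lon 244.8732, lat 4.5539.
Field (20°×10°, letters A–R): lon ⌊244.8732/20⌋ = 12 → M; lat ⌊4.5539/10⌋ = 0 → A.
Square (2°×1°, digits 0–9): lon ⌊4.8732/2⌋ = 2; lat ⌊4.5539/1⌋ = 4.
Subsquare (5′×2.5′, letters a–x): lon ⌊0.8732/0.0833333⌋ = 10 → k; lat ⌊0.5539/0.0416667⌋ = 13 → n.

MA24kn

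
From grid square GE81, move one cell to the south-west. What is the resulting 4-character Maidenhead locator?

GE70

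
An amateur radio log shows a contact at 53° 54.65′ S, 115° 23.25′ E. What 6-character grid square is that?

Shift to the Maidenhead origin (180°W, 90°S): lon 295.3875, lat 36.0892.
Field: lon ⌊295.3875/20⌋ = 14 → O; lat ⌊36.0892/10⌋ = 3 → D.
Square: lon ⌊15.3875/2⌋ = 7; lat ⌊6.0892/1⌋ = 6.
Subsquare: lon ⌊1.3875/0.0833333⌋ = 16 → q; lat ⌊0.0892/0.0416667⌋ = 2 → c.

OD76qc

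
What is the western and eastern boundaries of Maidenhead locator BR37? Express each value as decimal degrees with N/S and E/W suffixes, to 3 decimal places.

154.000° W, 152.000° W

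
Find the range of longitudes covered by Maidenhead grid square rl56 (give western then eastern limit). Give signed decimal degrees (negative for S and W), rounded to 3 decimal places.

Field R=17, L=11: +17·20° lon, +11·10° lat → SW at lon 160°, lat 20°.
Square 5, 6: +5·2° lon, +6·1° lat → SW at lon 170°, lat 26°.
Cell spans 2° lon × 1° lat.
west 170.000, east 172.000.

170.000, 172.000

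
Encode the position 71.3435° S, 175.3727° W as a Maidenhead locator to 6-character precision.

Shift to the Maidenhead origin (180°W, 90°S): lon 4.6273, lat 18.6565.
Field (20°×10°, letters A–R): lon ⌊4.6273/20⌋ = 0 → A; lat ⌊18.6565/10⌋ = 1 → B.
Square (2°×1°, digits 0–9): lon ⌊4.6273/2⌋ = 2; lat ⌊8.6565/1⌋ = 8.
Subsquare (5′×2.5′, letters a–x): lon ⌊0.6273/0.0833333⌋ = 7 → h; lat ⌊0.6565/0.0416667⌋ = 15 → p.

AB28hp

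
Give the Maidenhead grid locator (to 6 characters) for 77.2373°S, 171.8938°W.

Add 180° to longitude and 90° to latitude: 8.1062, 12.7627.
Field: 8.1062/20 → 0 → A, 12.7627/10 → 1 → B; chars AB.
Square: 8.1062/2 → 4, 2.7627/1 → 2; chars 42.
Subsquare: 0.1062/0.0833333 → 1 → b, 0.7627/0.0416667 → 18 → s; chars bs.

AB42bs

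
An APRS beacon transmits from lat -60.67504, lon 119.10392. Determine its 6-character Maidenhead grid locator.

OC99nh

Add 180° to longitude and 90° to latitude: 299.1039, 29.3250.
Field: lon ⌊299.1039/20⌋ = 14 → O; lat ⌊29.3250/10⌋ = 2 → C.
Square: lon ⌊19.1039/2⌋ = 9; lat ⌊9.3250/1⌋ = 9.
Subsquare: lon ⌊1.1039/0.0833333⌋ = 13 → n; lat ⌊0.3250/0.0416667⌋ = 7 → h.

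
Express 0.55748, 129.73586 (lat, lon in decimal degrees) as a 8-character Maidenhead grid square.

Add 180° to longitude and 90° to latitude: 309.73586, 90.55748.
Field (20°×10°, letters A–R): lon ⌊309.73586/20⌋ = 15 → P; lat ⌊90.55748/10⌋ = 9 → J.
Square (2°×1°, digits 0–9): lon ⌊9.73586/2⌋ = 4; lat ⌊0.55748/1⌋ = 0.
Subsquare (5′×2.5′, letters a–x): lon ⌊1.73586/0.0833333⌋ = 20 → u; lat ⌊0.55748/0.0416667⌋ = 13 → n.
Extended square (30″×15″, digits 0–9): lon ⌊0.06919/0.00833333⌋ = 8; lat ⌊0.01581/0.00416667⌋ = 3.

PJ40un83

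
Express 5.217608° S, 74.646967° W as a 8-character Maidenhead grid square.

FI24qs27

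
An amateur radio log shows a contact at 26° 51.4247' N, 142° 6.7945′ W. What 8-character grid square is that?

BL86wu65

Offset from 180°W / 90°S: lon 37.88676°, lat 116.85708°.
Field (20°×10°, letters A–R): 37.88676/20 → 1 → B, 116.85708/10 → 11 → L; chars BL.
Square (2°×1°, digits 0–9): 17.88676/2 → 8, 6.85708/1 → 6; chars 86.
Subsquare (5′×2.5′, letters a–x): 1.88676/0.0833333 → 22 → w, 0.85708/0.0416667 → 20 → u; chars wu.
Extended square (30″×15″, digits 0–9): 0.05343/0.00833333 → 6, 0.02375/0.00416667 → 5; chars 65.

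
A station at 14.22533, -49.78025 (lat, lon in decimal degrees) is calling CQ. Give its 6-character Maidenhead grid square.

Add 180° to longitude and 90° to latitude: 130.2198, 104.2253.
Field: 130.2198/20 → 6 → G, 104.2253/10 → 10 → K; chars GK.
Square: 10.2198/2 → 5, 4.2253/1 → 4; chars 54.
Subsquare: 0.2198/0.0833333 → 2 → c, 0.2253/0.0416667 → 5 → f; chars cf.

GK54cf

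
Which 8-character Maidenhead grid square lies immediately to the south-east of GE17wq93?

Longitude extended square 9; +1 → 10, wraps to 0, carry into subsquare.
Longitude subsquare w = 22; +1 → 23 = x.
Latitude extended square 3; −1 → 2.

GE17xq02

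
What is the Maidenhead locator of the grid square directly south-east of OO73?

Longitude square 7; +1 → 8.
Latitude square 3; −1 → 2.

OO82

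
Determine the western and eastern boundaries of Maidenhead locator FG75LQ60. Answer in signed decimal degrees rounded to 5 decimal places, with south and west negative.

-65.03333, -65.02500

Field F=5, G=6: +5·20° lon, +6·10° lat → SW at lon -80°, lat -30°.
Square 7, 5: +7·2° lon, +5·1° lat → SW at lon -66°, lat -25°.
Subsquare l=11, q=16: +11·0.0833333° lon, +16·0.0416667° lat → SW at lon -65.0833°, lat -24.3333°.
Extended square 6, 0: +6·0.00833333° lon, +0·0.00416667° lat → SW at lon -65.0333°, lat -24.3333°.
Cell spans 0.00833333° lon × 0.00416667° lat.
west -65.03333, east -65.02500.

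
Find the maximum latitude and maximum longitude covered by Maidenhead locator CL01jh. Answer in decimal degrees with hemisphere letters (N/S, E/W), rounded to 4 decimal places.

Field C=2, L=11: +2·20° lon, +11·10° lat → SW at lon -140°, lat 20°.
Square 0, 1: +0·2° lon, +1·1° lat → SW at lon -140°, lat 21°.
Subsquare j=9, h=7: +9·0.0833333° lon, +7·0.0416667° lat → SW at lon -139.25°, lat 21.2917°.
Cell spans 0.0833333° lon × 0.0416667° lat. NE corner is SW corner plus one full cell.
latitude 21.3333° N, longitude 139.1667° W.

21.3333° N, 139.1667° W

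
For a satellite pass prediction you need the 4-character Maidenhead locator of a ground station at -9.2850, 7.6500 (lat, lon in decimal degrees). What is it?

Offset from 180°W / 90°S: lon 187.65°, lat 80.72°.
Field (20°×10°, letters A–R): 187.65/20 → 9 → J, 80.72/10 → 8 → I; chars JI.
Square (2°×1°, digits 0–9): 7.65/2 → 3, 0.72/1 → 0; chars 30.

JI30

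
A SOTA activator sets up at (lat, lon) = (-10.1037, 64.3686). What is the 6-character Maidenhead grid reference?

MH29ev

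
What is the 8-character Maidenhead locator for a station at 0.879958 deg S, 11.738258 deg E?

Add 180° to longitude and 90° to latitude: 191.73826, 89.12004.
Field: lon ⌊191.73826/20⌋ = 9 → J; lat ⌊89.12004/10⌋ = 8 → I.
Square: lon ⌊11.73826/2⌋ = 5; lat ⌊9.12004/1⌋ = 9.
Subsquare: lon ⌊1.73826/0.0833333⌋ = 20 → u; lat ⌊0.12004/0.0416667⌋ = 2 → c.
Extended square: lon ⌊0.07159/0.00833333⌋ = 8; lat ⌊0.03671/0.00416667⌋ = 8.

JI59uc88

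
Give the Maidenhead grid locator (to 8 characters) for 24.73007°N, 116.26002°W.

DL14ur85

Offset from 180°W / 90°S: lon 63.73998°, lat 114.73007°.
Field (20°×10°, letters A–R): lon ⌊63.73998/20⌋ = 3 → D; lat ⌊114.73007/10⌋ = 11 → L.
Square (2°×1°, digits 0–9): lon ⌊3.73998/2⌋ = 1; lat ⌊4.73007/1⌋ = 4.
Subsquare (5′×2.5′, letters a–x): lon ⌊1.73998/0.0833333⌋ = 20 → u; lat ⌊0.73007/0.0416667⌋ = 17 → r.
Extended square (30″×15″, digits 0–9): lon ⌊0.07331/0.00833333⌋ = 8; lat ⌊0.02174/0.00416667⌋ = 5.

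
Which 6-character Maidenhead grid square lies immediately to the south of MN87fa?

MN86fx

Latitude subsquare a = 0; −1 → -1, wraps to 23 = x, carry into square.
Latitude square 7; −1 → 6.
The longitude characters are unchanged.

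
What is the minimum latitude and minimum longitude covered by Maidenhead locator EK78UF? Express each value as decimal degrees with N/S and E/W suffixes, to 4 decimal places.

18.2083° N, 84.3333° W

Field E=4, K=10: +4·20° lon, +10·10° lat → SW at lon -100°, lat 10°.
Square 7, 8: +7·2° lon, +8·1° lat → SW at lon -86°, lat 18°.
Subsquare u=20, f=5: +20·0.0833333° lon, +5·0.0416667° lat → SW at lon -84.3333°, lat 18.2083°.
latitude 18.2083° N, longitude 84.3333° W.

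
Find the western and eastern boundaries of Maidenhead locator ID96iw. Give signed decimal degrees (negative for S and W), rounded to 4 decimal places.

Field I=8, D=3: +8·20° lon, +3·10° lat → SW at lon -20°, lat -60°.
Square 9, 6: +9·2° lon, +6·1° lat → SW at lon -2°, lat -54°.
Subsquare i=8, w=22: +8·0.0833333° lon, +22·0.0416667° lat → SW at lon -1.33333°, lat -53.0833°.
Cell spans 0.0833333° lon × 0.0416667° lat.
west -1.3333, east -1.2500.

-1.3333, -1.2500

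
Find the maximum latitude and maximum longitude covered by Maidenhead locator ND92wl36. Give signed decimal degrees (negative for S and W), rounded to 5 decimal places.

Field N=13, D=3: +13·20° lon, +3·10° lat → SW at lon 80°, lat -60°.
Square 9, 2: +9·2° lon, +2·1° lat → SW at lon 98°, lat -58°.
Subsquare w=22, l=11: +22·0.0833333° lon, +11·0.0416667° lat → SW at lon 99.8333°, lat -57.5417°.
Extended square 3, 6: +3·0.00833333° lon, +6·0.00416667° lat → SW at lon 99.8583°, lat -57.5167°.
Cell spans 0.00833333° lon × 0.00416667° lat. NE corner is SW corner plus one full cell.
latitude -57.51250, longitude 99.86667.

-57.51250, 99.86667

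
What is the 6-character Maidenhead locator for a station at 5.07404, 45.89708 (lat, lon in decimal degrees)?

LJ25wb

Add 180° to longitude and 90° to latitude: 225.8971, 95.0740.
Field: 225.8971/20 → 11 → L, 95.0740/10 → 9 → J; chars LJ.
Square: 5.8971/2 → 2, 5.0740/1 → 5; chars 25.
Subsquare: 1.8971/0.0833333 → 22 → w, 0.0740/0.0416667 → 1 → b; chars wb.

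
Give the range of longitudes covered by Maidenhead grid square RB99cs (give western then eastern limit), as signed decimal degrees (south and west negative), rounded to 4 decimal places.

Field R=17, B=1: +17·20° lon, +1·10° lat → SW at lon 160°, lat -80°.
Square 9, 9: +9·2° lon, +9·1° lat → SW at lon 178°, lat -71°.
Subsquare c=2, s=18: +2·0.0833333° lon, +18·0.0416667° lat → SW at lon 178.167°, lat -70.25°.
Cell spans 0.0833333° lon × 0.0416667° lat.
west 178.1667, east 178.2500.

178.1667, 178.2500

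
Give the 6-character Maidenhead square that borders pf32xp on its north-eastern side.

PF42aq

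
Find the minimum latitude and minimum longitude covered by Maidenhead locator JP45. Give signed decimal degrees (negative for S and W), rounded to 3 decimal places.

65.000, 8.000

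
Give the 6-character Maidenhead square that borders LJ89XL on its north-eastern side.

LJ99am

Longitude subsquare x = 23; +1 → 24, wraps to 0 = a, carry into square.
Longitude square 8; +1 → 9.
Latitude subsquare l = 11; +1 → 12 = m.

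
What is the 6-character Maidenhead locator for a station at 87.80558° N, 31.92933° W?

HR47at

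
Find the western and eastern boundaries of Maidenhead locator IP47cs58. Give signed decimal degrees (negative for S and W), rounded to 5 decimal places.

Field I=8, P=15: +8·20° lon, +15·10° lat → SW at lon -20°, lat 60°.
Square 4, 7: +4·2° lon, +7·1° lat → SW at lon -12°, lat 67°.
Subsquare c=2, s=18: +2·0.0833333° lon, +18·0.0416667° lat → SW at lon -11.8333°, lat 67.75°.
Extended square 5, 8: +5·0.00833333° lon, +8·0.00416667° lat → SW at lon -11.7917°, lat 67.7833°.
Cell spans 0.00833333° lon × 0.00416667° lat.
west -11.79167, east -11.78333.

-11.79167, -11.78333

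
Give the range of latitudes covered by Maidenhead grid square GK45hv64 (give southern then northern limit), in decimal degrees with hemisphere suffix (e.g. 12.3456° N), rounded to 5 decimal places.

Field G=6, K=10: +6·20° lon, +10·10° lat → SW at lon -60°, lat 10°.
Square 4, 5: +4·2° lon, +5·1° lat → SW at lon -52°, lat 15°.
Subsquare h=7, v=21: +7·0.0833333° lon, +21·0.0416667° lat → SW at lon -51.4167°, lat 15.875°.
Extended square 6, 4: +6·0.00833333° lon, +4·0.00416667° lat → SW at lon -51.3667°, lat 15.8917°.
Cell spans 0.00833333° lon × 0.00416667° lat.
south 15.89167° N, north 15.89583° N.

15.89167° N, 15.89583° N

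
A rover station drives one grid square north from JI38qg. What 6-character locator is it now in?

Latitude subsquare g = 6; +1 → 7 = h.
The longitude characters are unchanged.

JI38qh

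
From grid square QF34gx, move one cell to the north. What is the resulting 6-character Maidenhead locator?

QF35ga

Latitude subsquare x = 23; +1 → 24, wraps to 0 = a, carry into square.
Latitude square 4; +1 → 5.
The longitude characters are unchanged.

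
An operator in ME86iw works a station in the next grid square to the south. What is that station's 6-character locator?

Latitude subsquare w = 22; −1 → 21 = v.
The longitude characters are unchanged.

ME86iv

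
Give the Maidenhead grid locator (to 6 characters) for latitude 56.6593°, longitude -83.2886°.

EO86ip

Add 180° to longitude and 90° to latitude: 96.7114, 146.6593.
Field: 96.7114/20 → 4 → E, 146.6593/10 → 14 → O; chars EO.
Square: 16.7114/2 → 8, 6.6593/1 → 6; chars 86.
Subsquare: 0.7114/0.0833333 → 8 → i, 0.6593/0.0416667 → 15 → p; chars ip.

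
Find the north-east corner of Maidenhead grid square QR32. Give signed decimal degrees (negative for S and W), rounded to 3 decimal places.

Field Q=16, R=17: +16·20° lon, +17·10° lat → SW at lon 140°, lat 80°.
Square 3, 2: +3·2° lon, +2·1° lat → SW at lon 146°, lat 82°.
Cell spans 2° lon × 1° lat. NE corner is SW corner plus one full cell.
latitude 83.000, longitude 148.000.

83.000, 148.000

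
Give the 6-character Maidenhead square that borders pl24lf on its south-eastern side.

PL24me

Longitude subsquare l = 11; +1 → 12 = m.
Latitude subsquare f = 5; −1 → 4 = e.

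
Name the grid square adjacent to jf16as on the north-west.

JF06xt

Longitude subsquare a = 0; −1 → -1, wraps to 23 = x, carry into square.
Longitude square 1; −1 → 0.
Latitude subsquare s = 18; +1 → 19 = t.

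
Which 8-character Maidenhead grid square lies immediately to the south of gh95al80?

GH95ak89

Latitude extended square 0; −1 → -1, wraps to 9, carry into subsquare.
Latitude subsquare l = 11; −1 → 10 = k.
The longitude characters are unchanged.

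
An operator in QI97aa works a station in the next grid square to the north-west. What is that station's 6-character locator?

QI87xb

Longitude subsquare a = 0; −1 → -1, wraps to 23 = x, carry into square.
Longitude square 9; −1 → 8.
Latitude subsquare a = 0; +1 → 1 = b.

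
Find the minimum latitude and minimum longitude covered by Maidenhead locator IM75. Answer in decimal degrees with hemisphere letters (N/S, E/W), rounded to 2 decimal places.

35.00° N, 6.00° W

Field I=8, M=12: +8·20° lon, +12·10° lat → SW at lon -20°, lat 30°.
Square 7, 5: +7·2° lon, +5·1° lat → SW at lon -6°, lat 35°.
latitude 35.00° N, longitude 6.00° W.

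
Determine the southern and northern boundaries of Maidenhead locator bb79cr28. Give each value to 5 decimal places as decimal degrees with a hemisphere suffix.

Field B=1, B=1: +1·20° lon, +1·10° lat → SW at lon -160°, lat -80°.
Square 7, 9: +7·2° lon, +9·1° lat → SW at lon -146°, lat -71°.
Subsquare c=2, r=17: +2·0.0833333° lon, +17·0.0416667° lat → SW at lon -145.833°, lat -70.2917°.
Extended square 2, 8: +2·0.00833333° lon, +8·0.00416667° lat → SW at lon -145.817°, lat -70.2583°.
Cell spans 0.00833333° lon × 0.00416667° lat.
south 70.25833° S, north 70.25417° S.

70.25833° S, 70.25417° S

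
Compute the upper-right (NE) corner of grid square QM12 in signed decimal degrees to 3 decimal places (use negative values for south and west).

Field Q=16, M=12: +16·20° lon, +12·10° lat → SW at lon 140°, lat 30°.
Square 1, 2: +1·2° lon, +2·1° lat → SW at lon 142°, lat 32°.
Cell spans 2° lon × 1° lat. NE corner is SW corner plus one full cell.
latitude 33.000, longitude 144.000.

33.000, 144.000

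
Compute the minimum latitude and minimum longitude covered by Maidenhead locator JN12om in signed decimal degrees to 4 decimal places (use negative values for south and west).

42.5000, 3.1667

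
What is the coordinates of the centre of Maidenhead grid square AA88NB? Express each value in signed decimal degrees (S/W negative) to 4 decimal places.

Field A=0, A=0: +0·20° lon, +0·10° lat → SW at lon -180°, lat -90°.
Square 8, 8: +8·2° lon, +8·1° lat → SW at lon -164°, lat -82°.
Subsquare n=13, b=1: +13·0.0833333° lon, +1·0.0416667° lat → SW at lon -162.917°, lat -81.9583°.
Cell spans 0.0833333° lon × 0.0416667° lat. Centre is SW corner plus half of each.
latitude -81.9375, longitude -162.8750.

-81.9375, -162.8750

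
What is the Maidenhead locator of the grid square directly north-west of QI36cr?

QI36bs

Longitude subsquare c = 2; −1 → 1 = b.
Latitude subsquare r = 17; +1 → 18 = s.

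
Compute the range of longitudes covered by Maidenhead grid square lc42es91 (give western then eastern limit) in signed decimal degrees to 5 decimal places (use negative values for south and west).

48.40833, 48.41667

Field L=11, C=2: +11·20° lon, +2·10° lat → SW at lon 40°, lat -70°.
Square 4, 2: +4·2° lon, +2·1° lat → SW at lon 48°, lat -68°.
Subsquare e=4, s=18: +4·0.0833333° lon, +18·0.0416667° lat → SW at lon 48.3333°, lat -67.25°.
Extended square 9, 1: +9·0.00833333° lon, +1·0.00416667° lat → SW at lon 48.4083°, lat -67.2458°.
Cell spans 0.00833333° lon × 0.00416667° lat.
west 48.40833, east 48.41667.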